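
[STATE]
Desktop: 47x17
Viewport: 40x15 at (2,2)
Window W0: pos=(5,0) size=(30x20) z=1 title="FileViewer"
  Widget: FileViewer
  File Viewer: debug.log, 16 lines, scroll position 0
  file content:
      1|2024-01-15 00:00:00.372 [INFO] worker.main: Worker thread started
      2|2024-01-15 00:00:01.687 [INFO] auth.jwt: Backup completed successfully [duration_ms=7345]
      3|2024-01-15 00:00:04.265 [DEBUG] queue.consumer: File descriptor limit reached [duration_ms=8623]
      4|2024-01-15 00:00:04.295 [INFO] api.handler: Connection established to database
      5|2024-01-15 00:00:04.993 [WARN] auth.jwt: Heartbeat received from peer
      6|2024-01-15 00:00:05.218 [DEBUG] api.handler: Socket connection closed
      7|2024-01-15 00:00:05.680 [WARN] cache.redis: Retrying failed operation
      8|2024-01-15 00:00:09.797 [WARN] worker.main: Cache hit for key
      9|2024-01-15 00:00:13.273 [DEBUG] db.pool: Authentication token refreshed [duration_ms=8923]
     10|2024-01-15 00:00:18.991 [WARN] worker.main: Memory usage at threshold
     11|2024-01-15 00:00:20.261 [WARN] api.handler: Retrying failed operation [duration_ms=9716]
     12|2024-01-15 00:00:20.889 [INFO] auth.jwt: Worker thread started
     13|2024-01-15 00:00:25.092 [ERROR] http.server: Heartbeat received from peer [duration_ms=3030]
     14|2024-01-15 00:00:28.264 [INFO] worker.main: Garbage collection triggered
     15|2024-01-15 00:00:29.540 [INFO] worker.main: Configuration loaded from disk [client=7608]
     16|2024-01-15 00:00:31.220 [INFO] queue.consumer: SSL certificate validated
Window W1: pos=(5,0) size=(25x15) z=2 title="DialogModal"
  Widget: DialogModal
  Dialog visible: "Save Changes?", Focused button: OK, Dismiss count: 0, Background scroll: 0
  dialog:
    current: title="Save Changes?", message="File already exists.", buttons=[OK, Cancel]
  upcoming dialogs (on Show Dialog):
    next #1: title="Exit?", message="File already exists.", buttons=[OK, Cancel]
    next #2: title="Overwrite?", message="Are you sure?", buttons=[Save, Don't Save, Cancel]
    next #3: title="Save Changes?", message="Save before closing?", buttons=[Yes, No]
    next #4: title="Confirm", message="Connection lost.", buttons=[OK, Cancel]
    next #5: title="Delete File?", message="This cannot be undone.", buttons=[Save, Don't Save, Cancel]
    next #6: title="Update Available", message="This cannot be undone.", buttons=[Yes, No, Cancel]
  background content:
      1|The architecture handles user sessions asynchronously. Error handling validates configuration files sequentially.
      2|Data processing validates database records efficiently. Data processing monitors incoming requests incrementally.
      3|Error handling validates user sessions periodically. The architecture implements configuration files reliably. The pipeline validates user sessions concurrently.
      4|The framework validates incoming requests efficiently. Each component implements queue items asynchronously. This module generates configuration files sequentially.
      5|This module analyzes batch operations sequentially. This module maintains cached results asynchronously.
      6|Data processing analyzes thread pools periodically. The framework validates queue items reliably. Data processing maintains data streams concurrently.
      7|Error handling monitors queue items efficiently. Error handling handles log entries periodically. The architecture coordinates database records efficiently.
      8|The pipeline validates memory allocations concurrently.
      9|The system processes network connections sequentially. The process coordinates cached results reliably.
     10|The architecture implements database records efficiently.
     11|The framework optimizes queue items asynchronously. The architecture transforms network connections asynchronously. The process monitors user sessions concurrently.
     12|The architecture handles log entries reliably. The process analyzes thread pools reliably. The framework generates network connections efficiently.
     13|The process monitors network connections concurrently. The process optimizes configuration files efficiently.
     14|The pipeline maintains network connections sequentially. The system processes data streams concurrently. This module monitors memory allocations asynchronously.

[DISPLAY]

   ┠───────────────────────┨────┨       
   ┃The architecture handle┃[IN▲┃       
   ┃Data processing validat┃[IN█┃       
   ┃Error handling validate┃[DE░┃       
   ┃Th┌─────────────────┐es┃[IN░┃       
   ┃Th│  Save Changes?  │ba┃[WA░┃       
   ┃Da│File already exis│ze┃[DE░┃       
   ┃Er│  [OK]  Cancel   │rs┃[WA░┃       
   ┃Th└─────────────────┘s ┃[WA░┃       
   ┃The system processes ne┃[DE░┃       
   ┃The architecture implem┃[WA░┃       
   ┃The framework optimizes┃[WA░┃       
   ┗━━━━━━━━━━━━━━━━━━━━━━━┛[IN░┃       
   ┃2024-01-15 00:00:25.092 [ER░┃       
   ┃2024-01-15 00:00:28.264 [IN░┃       


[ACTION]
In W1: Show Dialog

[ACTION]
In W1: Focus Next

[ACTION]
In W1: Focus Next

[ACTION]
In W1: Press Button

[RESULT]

   ┠───────────────────────┨────┨       
   ┃The architecture handle┃[IN▲┃       
   ┃Data processing validat┃[IN█┃       
   ┃Error handling validate┃[DE░┃       
   ┃The framework validates┃[IN░┃       
   ┃This module analyzes ba┃[WA░┃       
   ┃Data processing analyze┃[DE░┃       
   ┃Error handling monitors┃[WA░┃       
   ┃The pipeline validates ┃[WA░┃       
   ┃The system processes ne┃[DE░┃       
   ┃The architecture implem┃[WA░┃       
   ┃The framework optimizes┃[WA░┃       
   ┗━━━━━━━━━━━━━━━━━━━━━━━┛[IN░┃       
   ┃2024-01-15 00:00:25.092 [ER░┃       
   ┃2024-01-15 00:00:28.264 [IN░┃       


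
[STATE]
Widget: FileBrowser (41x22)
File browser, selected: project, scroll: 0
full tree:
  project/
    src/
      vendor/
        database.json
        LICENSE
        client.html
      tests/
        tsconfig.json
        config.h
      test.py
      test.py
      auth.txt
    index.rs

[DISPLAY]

> [-] project/                           
    [+] src/                             
    index.rs                             
                                         
                                         
                                         
                                         
                                         
                                         
                                         
                                         
                                         
                                         
                                         
                                         
                                         
                                         
                                         
                                         
                                         
                                         
                                         


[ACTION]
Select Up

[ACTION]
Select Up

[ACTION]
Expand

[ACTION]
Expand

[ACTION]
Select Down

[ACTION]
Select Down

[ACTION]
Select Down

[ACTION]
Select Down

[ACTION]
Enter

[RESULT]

  [-] project/                           
    [+] src/                             
  > index.rs                             
                                         
                                         
                                         
                                         
                                         
                                         
                                         
                                         
                                         
                                         
                                         
                                         
                                         
                                         
                                         
                                         
                                         
                                         
                                         


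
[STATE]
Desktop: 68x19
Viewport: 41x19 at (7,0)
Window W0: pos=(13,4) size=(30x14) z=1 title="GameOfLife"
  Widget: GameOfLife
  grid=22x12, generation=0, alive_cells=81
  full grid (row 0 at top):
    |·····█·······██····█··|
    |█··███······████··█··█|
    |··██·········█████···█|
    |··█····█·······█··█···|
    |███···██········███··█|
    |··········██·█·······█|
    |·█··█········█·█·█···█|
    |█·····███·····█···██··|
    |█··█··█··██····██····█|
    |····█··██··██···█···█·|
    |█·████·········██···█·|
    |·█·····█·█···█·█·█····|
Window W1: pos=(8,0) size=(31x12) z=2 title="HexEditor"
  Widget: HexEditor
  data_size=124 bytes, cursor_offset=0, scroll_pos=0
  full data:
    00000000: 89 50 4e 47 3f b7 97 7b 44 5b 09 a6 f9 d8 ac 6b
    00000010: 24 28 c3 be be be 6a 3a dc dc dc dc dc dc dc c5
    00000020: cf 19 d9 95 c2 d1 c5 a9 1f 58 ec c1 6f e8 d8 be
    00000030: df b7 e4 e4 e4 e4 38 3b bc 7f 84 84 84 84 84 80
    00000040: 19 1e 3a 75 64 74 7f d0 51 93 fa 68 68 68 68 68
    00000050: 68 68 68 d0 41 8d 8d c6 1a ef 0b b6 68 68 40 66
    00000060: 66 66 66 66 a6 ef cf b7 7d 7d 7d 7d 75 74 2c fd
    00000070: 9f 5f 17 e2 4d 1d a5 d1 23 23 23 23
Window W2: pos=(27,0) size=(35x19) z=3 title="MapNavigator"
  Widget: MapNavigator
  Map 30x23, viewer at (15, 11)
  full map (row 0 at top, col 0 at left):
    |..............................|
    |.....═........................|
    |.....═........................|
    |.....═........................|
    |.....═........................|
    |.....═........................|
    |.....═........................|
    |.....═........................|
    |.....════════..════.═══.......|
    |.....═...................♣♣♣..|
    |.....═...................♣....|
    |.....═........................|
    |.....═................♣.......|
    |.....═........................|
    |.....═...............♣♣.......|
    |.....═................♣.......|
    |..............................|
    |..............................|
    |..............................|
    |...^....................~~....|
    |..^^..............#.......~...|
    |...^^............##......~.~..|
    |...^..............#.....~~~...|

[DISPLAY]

 ┏━━━━━━━━━━━━━━━━━━┏━━━━━━━━━━━━━━━━━━━━
 ┃ HexEditor        ┃ MapNavigator       
 ┠──────────────────┠────────────────────
 ┃00000000  89 50 4e┃ .....═.............
 ┃00000010  24 28 c3┃ .....═.............
 ┃00000020  cf 19 d9┃ .....═.............
 ┃00000030  df b7 e4┃ .....═.............
 ┃00000040  19 1e 3a┃ .....════════..════
 ┃00000050  68 68 68┃ .....═.............
 ┃00000060  66 66 66┃ .....═.............
 ┃00000070  9f 5f 17┃ .....═.........@...
 ┗━━━━━━━━━━━━━━━━━━┃ .....═.............
      ┃··········██·┃ .....═.............
      ┃·█··█········┃ .....═.............
      ┃█·····███····┃ .....═.............
      ┃█··█··█··██··┃ ...................
      ┃····█··██··██┃ ...................
      ┗━━━━━━━━━━━━━┃ ...................
                    ┗━━━━━━━━━━━━━━━━━━━━


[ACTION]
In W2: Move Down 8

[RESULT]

 ┏━━━━━━━━━━━━━━━━━━┏━━━━━━━━━━━━━━━━━━━━
 ┃ HexEditor        ┃ MapNavigator       
 ┠──────────────────┠────────────────────
 ┃00000000  89 50 4e┃ .....═.............
 ┃00000010  24 28 c3┃ .....═.............
 ┃00000020  cf 19 d9┃ .....═.............
 ┃00000030  df b7 e4┃ .....═.............
 ┃00000040  19 1e 3a┃ ...................
 ┃00000050  68 68 68┃ ...................
 ┃00000060  66 66 66┃ ...................
 ┃00000070  9f 5f 17┃ ...^...........@...
 ┗━━━━━━━━━━━━━━━━━━┃ ..^^..............#
      ┃··········██·┃ ...^^............##
      ┃·█··█········┃ ...^..............#
      ┃█·····███····┃                    
      ┃█··█··█··██··┃                    
      ┃····█··██··██┃                    
      ┗━━━━━━━━━━━━━┃                    
                    ┗━━━━━━━━━━━━━━━━━━━━


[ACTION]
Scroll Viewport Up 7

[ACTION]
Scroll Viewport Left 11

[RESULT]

        ┏━━━━━━━━━━━━━━━━━━┏━━━━━━━━━━━━━
        ┃ HexEditor        ┃ MapNavigator
        ┠──────────────────┠─────────────
        ┃00000000  89 50 4e┃ .....═......
        ┃00000010  24 28 c3┃ .....═......
        ┃00000020  cf 19 d9┃ .....═......
        ┃00000030  df b7 e4┃ .....═......
        ┃00000040  19 1e 3a┃ ............
        ┃00000050  68 68 68┃ ............
        ┃00000060  66 66 66┃ ............
        ┃00000070  9f 5f 17┃ ...^........
        ┗━━━━━━━━━━━━━━━━━━┃ ..^^........
             ┃··········██·┃ ...^^.......
             ┃·█··█········┃ ...^........
             ┃█·····███····┃             
             ┃█··█··█··██··┃             
             ┃····█··██··██┃             
             ┗━━━━━━━━━━━━━┃             
                           ┗━━━━━━━━━━━━━


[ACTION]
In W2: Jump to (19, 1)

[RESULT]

        ┏━━━━━━━━━━━━━━━━━━┏━━━━━━━━━━━━━
        ┃ HexEditor        ┃ MapNavigator
        ┠──────────────────┠─────────────
        ┃00000000  89 50 4e┃             
        ┃00000010  24 28 c3┃             
        ┃00000020  cf 19 d9┃             
        ┃00000030  df b7 e4┃             
        ┃00000040  19 1e 3a┃             
        ┃00000050  68 68 68┃             
        ┃00000060  66 66 66┃.............
        ┃00000070  9f 5f 17┃..═..........
        ┗━━━━━━━━━━━━━━━━━━┃..═..........
             ┃··········██·┃..═..........
             ┃·█··█········┃..═..........
             ┃█·····███····┃..═..........
             ┃█··█··█··██··┃..═..........
             ┃····█··██··██┃..═..........
             ┗━━━━━━━━━━━━━┃..════════..═
                           ┗━━━━━━━━━━━━━


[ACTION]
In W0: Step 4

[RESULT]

        ┏━━━━━━━━━━━━━━━━━━┏━━━━━━━━━━━━━
        ┃ HexEditor        ┃ MapNavigator
        ┠──────────────────┠─────────────
        ┃00000000  89 50 4e┃             
        ┃00000010  24 28 c3┃             
        ┃00000020  cf 19 d9┃             
        ┃00000030  df b7 e4┃             
        ┃00000040  19 1e 3a┃             
        ┃00000050  68 68 68┃             
        ┃00000060  66 66 66┃.............
        ┃00000070  9f 5f 17┃..═..........
        ┗━━━━━━━━━━━━━━━━━━┃..═..........
             ┃·██·····██···┃..═..........
             ┃·······███···┃..═..........
             ┃·········███·┃..═..........
             ┃·██·······█·█┃..═..........
             ┃··█·········█┃..═..........
             ┗━━━━━━━━━━━━━┃..════════..═
                           ┗━━━━━━━━━━━━━


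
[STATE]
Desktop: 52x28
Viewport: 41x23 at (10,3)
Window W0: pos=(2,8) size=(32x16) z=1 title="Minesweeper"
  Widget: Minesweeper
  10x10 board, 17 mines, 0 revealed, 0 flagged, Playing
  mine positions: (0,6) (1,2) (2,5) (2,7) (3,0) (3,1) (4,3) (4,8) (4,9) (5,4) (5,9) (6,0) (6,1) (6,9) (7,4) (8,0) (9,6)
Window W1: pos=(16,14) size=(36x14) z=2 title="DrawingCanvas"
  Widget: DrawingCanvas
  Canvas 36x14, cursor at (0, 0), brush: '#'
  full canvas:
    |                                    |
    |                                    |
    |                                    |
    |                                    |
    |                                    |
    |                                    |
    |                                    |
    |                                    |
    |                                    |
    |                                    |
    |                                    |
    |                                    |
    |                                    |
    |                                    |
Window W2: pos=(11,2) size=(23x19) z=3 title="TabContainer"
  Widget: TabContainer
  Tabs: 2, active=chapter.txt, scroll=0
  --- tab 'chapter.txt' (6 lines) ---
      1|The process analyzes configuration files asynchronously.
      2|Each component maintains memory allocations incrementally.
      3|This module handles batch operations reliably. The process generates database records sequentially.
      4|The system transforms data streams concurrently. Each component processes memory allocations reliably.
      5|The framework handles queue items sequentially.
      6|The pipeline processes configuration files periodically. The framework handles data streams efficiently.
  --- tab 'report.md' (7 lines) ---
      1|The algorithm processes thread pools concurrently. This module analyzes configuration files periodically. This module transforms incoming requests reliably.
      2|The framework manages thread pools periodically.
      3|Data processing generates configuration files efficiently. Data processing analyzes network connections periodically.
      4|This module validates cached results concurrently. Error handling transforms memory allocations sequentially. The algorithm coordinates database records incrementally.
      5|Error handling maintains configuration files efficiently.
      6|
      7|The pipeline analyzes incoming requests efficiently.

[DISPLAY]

 ┃ TabContainer        ┃                 
 ┠─────────────────────┨                 
 ┃[chapter.txt]│ report┃                 
 ┃─────────────────────┃                 
 ┃The process analyzes ┃                 
━┃Each component mainta┃                 
e┃This module handles b┃                 
─┃The system transforms┃                 
■┃The framework handles┃                 
■┃The pipeline processe┃                 
■┃                     ┃                 
■┃                     ┃━━━━━━━━━━━━━━━━━
■┃                     ┃                 
■┃                     ┃─────────────────
■┃                     ┃                 
■┃                     ┃                 
■┃                     ┃                 
■┗━━━━━━━━━━━━━━━━━━━━━┛                 
      ┃                                  
      ┃                                  
━━━━━━┃                                  
      ┃                                  
      ┃                                  


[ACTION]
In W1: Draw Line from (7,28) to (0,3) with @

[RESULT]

 ┃ TabContainer        ┃                 
 ┠─────────────────────┨                 
 ┃[chapter.txt]│ report┃                 
 ┃─────────────────────┃                 
 ┃The process analyzes ┃                 
━┃Each component mainta┃                 
e┃This module handles b┃                 
─┃The system transforms┃                 
■┃The framework handles┃                 
■┃The pipeline processe┃                 
■┃                     ┃                 
■┃                     ┃━━━━━━━━━━━━━━━━━
■┃                     ┃                 
■┃                     ┃─────────────────
■┃                     ┃                 
■┃                     ┃                 
■┃                     ┃                 
■┗━━━━━━━━━━━━━━━━━━━━━┛                 
      ┃                @@@@              
      ┃                    @@@           
━━━━━━┃                       @@@@       
      ┃                           @@     
      ┃                                  


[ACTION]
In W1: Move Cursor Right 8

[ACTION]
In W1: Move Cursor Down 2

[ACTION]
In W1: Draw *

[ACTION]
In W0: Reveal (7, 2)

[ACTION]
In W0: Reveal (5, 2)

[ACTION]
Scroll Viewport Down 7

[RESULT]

 ┃[chapter.txt]│ report┃                 
 ┃─────────────────────┃                 
 ┃The process analyzes ┃                 
━┃Each component mainta┃                 
e┃This module handles b┃                 
─┃The system transforms┃                 
■┃The framework handles┃                 
■┃The pipeline processe┃                 
■┃                     ┃                 
■┃                     ┃━━━━━━━━━━━━━━━━━
■┃                     ┃                 
■┃                     ┃─────────────────
■┃                     ┃                 
■┃                     ┃                 
■┃                     ┃                 
■┗━━━━━━━━━━━━━━━━━━━━━┛                 
      ┃                @@@@              
      ┃                    @@@           
━━━━━━┃                       @@@@       
      ┃                           @@     
      ┃                                  
      ┃                                  
      ┗━━━━━━━━━━━━━━━━━━━━━━━━━━━━━━━━━━


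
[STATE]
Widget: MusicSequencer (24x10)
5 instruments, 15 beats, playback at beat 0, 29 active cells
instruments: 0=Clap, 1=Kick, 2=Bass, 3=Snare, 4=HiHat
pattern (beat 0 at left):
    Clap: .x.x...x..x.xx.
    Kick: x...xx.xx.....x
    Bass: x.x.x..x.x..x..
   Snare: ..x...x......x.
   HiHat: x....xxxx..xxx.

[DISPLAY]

      ▼12345678901234   
  Clap·█·█···█··█·██·   
  Kick█···██·██·····█   
  Bass█·█·█··█·█··█··   
 Snare··█···█······█·   
 HiHat█····████··███·   
                        
                        
                        
                        


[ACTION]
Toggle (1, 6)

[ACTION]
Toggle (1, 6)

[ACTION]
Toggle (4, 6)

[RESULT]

      ▼12345678901234   
  Clap·█·█···█··█·██·   
  Kick█···██·██·····█   
  Bass█·█·█··█·█··█··   
 Snare··█···█······█·   
 HiHat█····█·██··███·   
                        
                        
                        
                        


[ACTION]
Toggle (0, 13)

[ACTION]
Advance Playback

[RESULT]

      0▼2345678901234   
  Clap·█·█···█··█·█··   
  Kick█···██·██·····█   
  Bass█·█·█··█·█··█··   
 Snare··█···█······█·   
 HiHat█····█·██··███·   
                        
                        
                        
                        


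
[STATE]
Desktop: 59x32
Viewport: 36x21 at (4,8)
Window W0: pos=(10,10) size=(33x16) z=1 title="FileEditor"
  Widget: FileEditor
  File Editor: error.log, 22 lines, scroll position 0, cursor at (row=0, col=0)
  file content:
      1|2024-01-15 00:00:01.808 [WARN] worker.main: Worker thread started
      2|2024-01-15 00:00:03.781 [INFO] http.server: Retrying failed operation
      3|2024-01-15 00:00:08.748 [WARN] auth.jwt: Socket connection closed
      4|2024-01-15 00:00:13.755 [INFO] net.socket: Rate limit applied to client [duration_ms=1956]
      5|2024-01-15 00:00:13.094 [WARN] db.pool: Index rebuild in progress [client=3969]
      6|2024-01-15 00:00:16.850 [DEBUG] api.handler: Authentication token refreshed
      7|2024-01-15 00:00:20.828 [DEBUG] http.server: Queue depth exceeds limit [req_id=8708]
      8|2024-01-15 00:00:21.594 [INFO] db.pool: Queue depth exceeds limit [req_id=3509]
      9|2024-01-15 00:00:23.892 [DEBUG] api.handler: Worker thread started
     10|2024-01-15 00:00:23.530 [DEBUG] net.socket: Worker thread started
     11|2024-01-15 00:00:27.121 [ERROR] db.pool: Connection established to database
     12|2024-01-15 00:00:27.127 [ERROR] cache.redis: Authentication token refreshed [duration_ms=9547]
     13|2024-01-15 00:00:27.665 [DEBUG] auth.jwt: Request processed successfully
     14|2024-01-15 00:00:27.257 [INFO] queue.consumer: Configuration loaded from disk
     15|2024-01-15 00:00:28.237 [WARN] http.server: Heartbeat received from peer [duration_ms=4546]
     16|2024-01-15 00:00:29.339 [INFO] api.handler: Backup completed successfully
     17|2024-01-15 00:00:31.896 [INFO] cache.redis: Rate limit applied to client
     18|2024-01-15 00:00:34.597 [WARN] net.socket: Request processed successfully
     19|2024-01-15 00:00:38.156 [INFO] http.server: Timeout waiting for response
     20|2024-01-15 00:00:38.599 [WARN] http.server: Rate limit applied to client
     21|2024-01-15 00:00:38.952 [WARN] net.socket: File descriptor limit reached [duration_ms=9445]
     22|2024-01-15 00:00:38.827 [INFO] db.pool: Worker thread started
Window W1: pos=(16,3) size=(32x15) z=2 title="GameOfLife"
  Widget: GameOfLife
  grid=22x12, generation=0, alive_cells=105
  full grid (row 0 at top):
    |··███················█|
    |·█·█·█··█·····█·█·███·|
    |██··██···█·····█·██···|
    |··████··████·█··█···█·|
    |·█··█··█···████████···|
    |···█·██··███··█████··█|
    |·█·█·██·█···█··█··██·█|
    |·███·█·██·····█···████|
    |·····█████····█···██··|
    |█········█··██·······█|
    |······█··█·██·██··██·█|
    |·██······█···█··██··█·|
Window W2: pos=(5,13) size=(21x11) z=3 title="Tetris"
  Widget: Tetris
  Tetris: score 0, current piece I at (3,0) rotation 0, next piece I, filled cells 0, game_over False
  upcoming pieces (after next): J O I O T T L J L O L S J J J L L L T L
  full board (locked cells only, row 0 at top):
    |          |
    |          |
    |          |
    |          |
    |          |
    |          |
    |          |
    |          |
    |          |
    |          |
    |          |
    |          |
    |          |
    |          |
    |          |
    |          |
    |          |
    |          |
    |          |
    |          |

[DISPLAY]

            ┃██··██···█·····█·██··· 
            ┃··████··████·█··█···█· 
      ┏━━━━━┃·█··█··█···████████··· 
      ┃ File┃···█·██··███··█████··█ 
      ┠─────┃·█·█·██·█···█··█··██·█ 
 ┏━━━━━━━━━━━━━━━━━━━┓·····█···████ 
 ┃ Tetris            ┃█····█···██·· 
 ┠───────────────────┨█··██·······█ 
 ┃          │Next:   ┃█·██·██··██·█ 
 ┃          │████    ┃━━━━━━━━━━━━━━
 ┃          │        ┃0:16.850 [DEBU
 ┃          │        ┃0:20.828 [DEBU
 ┃          │        ┃0:21.594 [INFO
 ┃          │        ┃0:23.892 [DEBU
 ┃          │Score:  ┃0:23.530 [DEBU
 ┗━━━━━━━━━━━━━━━━━━━┛0:27.121 [ERRO
      ┃2024-01-15 00:00:27.127 [ERRO
      ┗━━━━━━━━━━━━━━━━━━━━━━━━━━━━━
                                    
                                    
                                    


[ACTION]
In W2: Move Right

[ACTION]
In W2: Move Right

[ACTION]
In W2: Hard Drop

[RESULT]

            ┃██··██···█·····█·██··· 
            ┃··████··████·█··█···█· 
      ┏━━━━━┃·█··█··█···████████··· 
      ┃ File┃···█·██··███··█████··█ 
      ┠─────┃·█·█·██·█···█··█··██·█ 
 ┏━━━━━━━━━━━━━━━━━━━┓·····█···████ 
 ┃ Tetris            ┃█····█···██·· 
 ┠───────────────────┨█··██·······█ 
 ┃          │Next:   ┃█·██·██··██·█ 
 ┃          │█       ┃━━━━━━━━━━━━━━
 ┃          │███     ┃0:16.850 [DEBU
 ┃          │        ┃0:20.828 [DEBU
 ┃          │        ┃0:21.594 [INFO
 ┃          │        ┃0:23.892 [DEBU
 ┃     ████ │Score:  ┃0:23.530 [DEBU
 ┗━━━━━━━━━━━━━━━━━━━┛0:27.121 [ERRO
      ┃2024-01-15 00:00:27.127 [ERRO
      ┗━━━━━━━━━━━━━━━━━━━━━━━━━━━━━
                                    
                                    
                                    


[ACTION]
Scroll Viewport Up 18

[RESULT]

                                    
                                    
                                    
            ┏━━━━━━━━━━━━━━━━━━━━━━━
            ┃ GameOfLife            
            ┠───────────────────────
            ┃Gen: 0                 
            ┃·█·█·█··█·····█·█·███· 
            ┃██··██···█·····█·██··· 
            ┃··████··████·█··█···█· 
      ┏━━━━━┃·█··█··█···████████··· 
      ┃ File┃···█·██··███··█████··█ 
      ┠─────┃·█·█·██·█···█··█··██·█ 
 ┏━━━━━━━━━━━━━━━━━━━┓·····█···████ 
 ┃ Tetris            ┃█····█···██·· 
 ┠───────────────────┨█··██·······█ 
 ┃          │Next:   ┃█·██·██··██·█ 
 ┃          │█       ┃━━━━━━━━━━━━━━
 ┃          │███     ┃0:16.850 [DEBU
 ┃          │        ┃0:20.828 [DEBU
 ┃          │        ┃0:21.594 [INFO


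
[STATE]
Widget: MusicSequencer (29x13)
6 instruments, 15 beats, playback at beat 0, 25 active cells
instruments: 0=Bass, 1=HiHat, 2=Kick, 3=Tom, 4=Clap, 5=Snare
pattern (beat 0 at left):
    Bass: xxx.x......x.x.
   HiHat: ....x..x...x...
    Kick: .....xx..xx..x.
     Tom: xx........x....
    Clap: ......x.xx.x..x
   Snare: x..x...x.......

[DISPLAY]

      ▼12345678901234        
  Bass███·█······█·█·        
 HiHat····█··█···█···        
  Kick·····██··██··█·        
   Tom██········█····        
  Clap······█·██·█··█        
 Snare█··█···█·······        
                             
                             
                             
                             
                             
                             


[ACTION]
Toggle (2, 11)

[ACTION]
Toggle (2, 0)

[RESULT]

      ▼12345678901234        
  Bass███·█······█·█·        
 HiHat····█··█···█···        
  Kick█····██··███·█·        
   Tom██········█····        
  Clap······█·██·█··█        
 Snare█··█···█·······        
                             
                             
                             
                             
                             
                             


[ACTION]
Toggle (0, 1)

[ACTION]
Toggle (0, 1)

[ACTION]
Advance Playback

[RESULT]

      0▼2345678901234        
  Bass███·█······█·█·        
 HiHat····█··█···█···        
  Kick█····██··███·█·        
   Tom██········█····        
  Clap······█·██·█··█        
 Snare█··█···█·······        
                             
                             
                             
                             
                             
                             


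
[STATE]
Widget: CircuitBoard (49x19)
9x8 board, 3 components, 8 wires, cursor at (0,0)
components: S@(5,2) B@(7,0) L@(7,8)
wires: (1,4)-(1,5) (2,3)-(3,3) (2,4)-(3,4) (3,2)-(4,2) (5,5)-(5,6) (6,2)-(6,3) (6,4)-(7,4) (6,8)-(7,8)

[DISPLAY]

   0 1 2 3 4 5 6 7 8                             
0  [.]                                           
                                                 
1                   · ─ ·                        
                                                 
2               ·   ·                            
                │   │                            
3           ·   ·   ·                            
            │                                    
4           ·                                    
                                                 
5           S           · ─ ·                    
                                                 
6           · ─ ·   ·               ·            
                    │               │            
7   B               ·               L            
Cursor: (0,0)                                    
                                                 
                                                 


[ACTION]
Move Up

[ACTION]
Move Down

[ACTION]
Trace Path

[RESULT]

   0 1 2 3 4 5 6 7 8                             
0                                                
                                                 
1  [.]              · ─ ·                        
                                                 
2               ·   ·                            
                │   │                            
3           ·   ·   ·                            
            │                                    
4           ·                                    
                                                 
5           S           · ─ ·                    
                                                 
6           · ─ ·   ·               ·            
                    │               │            
7   B               ·               L            
Cursor: (1,0)  Trace: No connections             
                                                 
                                                 


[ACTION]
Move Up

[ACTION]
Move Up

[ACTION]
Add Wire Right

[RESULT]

   0 1 2 3 4 5 6 7 8                             
0  [.]─ ·                                        
                                                 
1                   · ─ ·                        
                                                 
2               ·   ·                            
                │   │                            
3           ·   ·   ·                            
            │                                    
4           ·                                    
                                                 
5           S           · ─ ·                    
                                                 
6           · ─ ·   ·               ·            
                    │               │            
7   B               ·               L            
Cursor: (0,0)  Trace: No connections             
                                                 
                                                 


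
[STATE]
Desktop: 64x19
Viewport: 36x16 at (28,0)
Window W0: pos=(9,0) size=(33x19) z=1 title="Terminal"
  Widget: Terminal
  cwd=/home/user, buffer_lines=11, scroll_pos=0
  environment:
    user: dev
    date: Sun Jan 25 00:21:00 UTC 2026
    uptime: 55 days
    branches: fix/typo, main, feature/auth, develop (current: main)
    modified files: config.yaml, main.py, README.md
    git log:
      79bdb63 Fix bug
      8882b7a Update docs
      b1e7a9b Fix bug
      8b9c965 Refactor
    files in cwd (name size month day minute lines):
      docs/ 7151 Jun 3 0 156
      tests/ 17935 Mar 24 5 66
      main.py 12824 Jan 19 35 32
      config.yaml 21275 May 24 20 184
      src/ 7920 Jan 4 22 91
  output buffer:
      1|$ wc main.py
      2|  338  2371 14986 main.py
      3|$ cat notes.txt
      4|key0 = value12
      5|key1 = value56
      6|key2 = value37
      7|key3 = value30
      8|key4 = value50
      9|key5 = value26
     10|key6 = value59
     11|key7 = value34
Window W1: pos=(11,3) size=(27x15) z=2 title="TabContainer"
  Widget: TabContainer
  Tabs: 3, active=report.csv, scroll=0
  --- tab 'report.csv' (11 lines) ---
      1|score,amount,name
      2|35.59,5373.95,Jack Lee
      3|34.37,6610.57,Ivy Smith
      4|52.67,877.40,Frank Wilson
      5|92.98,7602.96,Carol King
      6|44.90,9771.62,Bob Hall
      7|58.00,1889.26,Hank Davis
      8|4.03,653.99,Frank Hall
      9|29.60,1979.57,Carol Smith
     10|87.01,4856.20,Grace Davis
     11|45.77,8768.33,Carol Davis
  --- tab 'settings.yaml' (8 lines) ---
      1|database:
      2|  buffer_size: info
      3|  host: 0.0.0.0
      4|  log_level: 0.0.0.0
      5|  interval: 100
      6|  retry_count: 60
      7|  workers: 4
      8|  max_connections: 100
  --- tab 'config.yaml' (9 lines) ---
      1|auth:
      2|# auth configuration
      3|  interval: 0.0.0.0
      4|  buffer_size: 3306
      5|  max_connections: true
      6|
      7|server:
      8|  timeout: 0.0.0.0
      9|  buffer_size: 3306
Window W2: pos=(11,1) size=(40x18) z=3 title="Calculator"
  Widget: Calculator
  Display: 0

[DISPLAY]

━━━━━━━━━━━━━┓                      
━━━━━━━━━━━━━━━━━━━━━━┓             
                      ┃             
──────────────────────┨             
                     0┃             
┐                     ┃             
│                     ┃             
┤                     ┃             
│                     ┃             
┤                     ┃             
│                     ┃             
┤                     ┃             
│                     ┃             
┤                     ┃             
│                     ┃             
┘                     ┃             


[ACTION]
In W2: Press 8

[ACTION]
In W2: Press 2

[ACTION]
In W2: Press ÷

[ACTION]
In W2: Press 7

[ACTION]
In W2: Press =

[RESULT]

━━━━━━━━━━━━━┓                      
━━━━━━━━━━━━━━━━━━━━━━┓             
                      ┃             
──────────────────────┨             
           11.71428571┃             
┐                     ┃             
│                     ┃             
┤                     ┃             
│                     ┃             
┤                     ┃             
│                     ┃             
┤                     ┃             
│                     ┃             
┤                     ┃             
│                     ┃             
┘                     ┃             
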